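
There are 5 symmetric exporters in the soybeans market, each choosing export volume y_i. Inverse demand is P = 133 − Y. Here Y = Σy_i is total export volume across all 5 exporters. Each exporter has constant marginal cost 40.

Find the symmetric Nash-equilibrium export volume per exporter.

A representative exporter's profit is π_i = y_i(133 − Y) − 40y_i, with Y = y_i + Σ_{j≠i} y_j.
First-order condition: 93 − 2y_i − Σ_{j≠i} y_j = 0.
With identical exporters, set every y_j = y: then 93 − 2y − 4y = 0, i.e. y = 93/6 = 15.5.

15.5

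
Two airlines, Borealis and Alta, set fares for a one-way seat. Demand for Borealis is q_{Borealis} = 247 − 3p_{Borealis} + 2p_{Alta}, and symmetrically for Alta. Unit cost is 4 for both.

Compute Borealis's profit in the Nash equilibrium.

Borealis's profit: π = (p_{Borealis} − 4)(247 − 3p_{Borealis} + 2p_{Alta}).
∂π/∂p_{Borealis} = 259 − 6p_{Borealis} + 2p_{Alta} = 0 ⇒ p_{Borealis} = 259/6 + (1/3)p_{Alta}.
The game is symmetric, so in equilibrium p_{Alta} = p_{Borealis}: the reaction function gives (2/3)p_{Borealis} = 259/6, hence p_{Borealis} = 64.75.
q_{Borealis} = 247 − 3·64.75 + 2·64.75 = 182.25.
Profit = (64.75 − 4)·182.25 = 11071.6875.

11071.6875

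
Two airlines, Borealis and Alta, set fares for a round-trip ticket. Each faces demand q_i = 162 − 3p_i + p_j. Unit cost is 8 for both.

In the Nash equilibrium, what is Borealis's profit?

Borealis's profit: π = (p_{Borealis} − 8)(162 − 3p_{Borealis} + p_{Alta}).
∂π/∂p_{Borealis} = 186 − 6p_{Borealis} + p_{Alta} = 0 ⇒ p_{Borealis} = 31 + (1/6)p_{Alta}.
The game is symmetric, so in equilibrium p_{Alta} = p_{Borealis}: the reaction function gives (5/6)p_{Borealis} = 31, hence p_{Borealis} = 37.2.
q_{Borealis} = 162 − 3·37.2 + 37.2 = 87.6.
Profit = (37.2 − 8)·87.6 = 2557.92.

2557.92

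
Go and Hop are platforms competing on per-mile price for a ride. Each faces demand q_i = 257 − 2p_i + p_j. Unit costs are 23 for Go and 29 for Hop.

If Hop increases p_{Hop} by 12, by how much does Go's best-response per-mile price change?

Go's profit: π = (p_{Go} − 23)(257 − 2p_{Go} + p_{Hop}).
∂π/∂p_{Go} = 303 − 4p_{Go} + p_{Hop} = 0 ⇒ p_{Go} = 75.75 + 0.25p_{Hop}.
The reaction-function slope is 0.25, so a 12-unit rise in p_{Hop} moves p_{Go} by 0.25 × 12 = 3. Go's best response rises — the actions are strategic complements.

3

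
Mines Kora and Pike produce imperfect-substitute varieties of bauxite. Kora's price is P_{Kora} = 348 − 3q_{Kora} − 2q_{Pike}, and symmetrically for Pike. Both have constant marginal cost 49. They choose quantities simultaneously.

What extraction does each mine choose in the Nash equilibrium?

37.375

Mine Kora's profit: π = q_{Kora}(348 − 3q_{Kora} − 2q_{Pike}) − 49q_{Kora}.
∂π/∂q_{Kora} = 299 − 6q_{Kora} − 2q_{Pike} = 0 ⇒ q_{Kora} = 299/6 − (1/3)q_{Pike}.
By symmetry q_{Pike} = q_{Kora}; substituting into the reaction function, (4/3)q_{Kora} = 299/6 and q_{Kora} = 37.375.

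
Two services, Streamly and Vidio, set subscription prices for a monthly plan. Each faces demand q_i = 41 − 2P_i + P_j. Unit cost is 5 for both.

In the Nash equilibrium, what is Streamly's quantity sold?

24

Streamly's profit: π = (P_{Streamly} − 5)(41 − 2P_{Streamly} + P_{Vidio}).
∂π/∂P_{Streamly} = 51 − 4P_{Streamly} + P_{Vidio} = 0 ⇒ P_{Streamly} = 12.75 + 0.25P_{Vidio}.
The game is symmetric, so in equilibrium P_{Vidio} = P_{Streamly}: the reaction function gives 0.75P_{Streamly} = 12.75, hence P_{Streamly} = 17.
q_{Streamly} = 41 − 2·17 + 17 = 24.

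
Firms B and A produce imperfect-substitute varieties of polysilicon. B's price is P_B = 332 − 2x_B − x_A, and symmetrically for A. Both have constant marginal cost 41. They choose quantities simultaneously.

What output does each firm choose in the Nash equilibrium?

58.2

Firm B's profit: π = x_B(332 − 2x_B − x_A) − 41x_B.
∂π/∂x_B = 291 − 4x_B − x_A = 0 ⇒ x_B = 72.75 − 0.25x_A.
The game is symmetric, so in equilibrium x_A = x_B: the reaction function gives 1.25x_B = 72.75, hence x_B = 58.2.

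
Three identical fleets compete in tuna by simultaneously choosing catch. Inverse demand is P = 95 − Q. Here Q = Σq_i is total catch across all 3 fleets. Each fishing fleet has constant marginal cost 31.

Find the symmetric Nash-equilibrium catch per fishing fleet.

16

A representative fishing fleet's profit is π_i = q_i(95 − Q) − 31q_i, with Q = q_i + Σ_{j≠i} q_j.
First-order condition: 64 − 2q_i − Σ_{j≠i} q_j = 0.
In a symmetric equilibrium every fishing fleet chooses the same q, so Σ_{j≠i} q_j = 2q. The condition becomes 64 − 4q = 0, giving q = 64/4 = 16.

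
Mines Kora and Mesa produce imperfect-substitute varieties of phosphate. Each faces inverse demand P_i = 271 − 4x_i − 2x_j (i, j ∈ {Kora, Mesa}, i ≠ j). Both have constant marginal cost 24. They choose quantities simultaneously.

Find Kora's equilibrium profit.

2440.36

Mine Kora's profit: π = x_{Kora}(271 − 4x_{Kora} − 2x_{Mesa}) − 24x_{Kora}.
∂π/∂x_{Kora} = 247 − 8x_{Kora} − 2x_{Mesa} = 0 ⇒ x_{Kora} = 30.875 − 0.25x_{Mesa}.
Setting x_{Kora} = x_{Mesa} in the reaction function: x_{Kora} = 30.875 − 0.25x_{Kora}, so x_{Kora} = 30.875 / 1.25 = 24.7.
P_{Kora} = 271 − 4·24.7 − 2·24.7 = 122.8.
Profit = (122.8 − 24)·24.7 = 2440.36.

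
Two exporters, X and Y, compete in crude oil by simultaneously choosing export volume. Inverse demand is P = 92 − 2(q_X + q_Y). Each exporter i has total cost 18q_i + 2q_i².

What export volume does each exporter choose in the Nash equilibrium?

7.4

Exporter X's profit: π = q_X(92 − 2(q_X + q_Y)) − 18q_X − 2q_X².
∂π/∂q_X = 74 − 8q_X − 2q_Y = 0, so q_X = 9.25 − 0.25q_Y.
Setting q_X = q_Y in the reaction function: q_X = 9.25 − 0.25q_X, so q_X = 9.25 / 1.25 = 7.4.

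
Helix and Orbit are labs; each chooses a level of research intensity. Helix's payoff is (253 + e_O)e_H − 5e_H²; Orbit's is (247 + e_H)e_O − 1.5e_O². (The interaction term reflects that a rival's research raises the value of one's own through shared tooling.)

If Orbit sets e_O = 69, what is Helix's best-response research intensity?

32.2

Expanding Helix's payoff: 253e_H + e_Oe_H − 5e_H².
∂π/∂e_H = 253 + e_O − 10e_H = 0, so e_H = 25.3 + 0.1e_O.
At e_O = 69: e_H = 25.3 + 0.1·69 = 32.2.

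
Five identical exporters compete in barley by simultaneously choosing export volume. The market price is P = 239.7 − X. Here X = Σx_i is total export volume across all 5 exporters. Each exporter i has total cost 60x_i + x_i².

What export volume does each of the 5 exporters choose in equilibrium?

A representative exporter's profit is π_i = x_i(239.7 − X) − 60x_i − x_i², with X = x_i + Σ_{j≠i} x_j.
First-order condition: 179.7 − 4x_i − Σ_{j≠i} x_j = 0.
With identical exporters, set every x_j = x: then 179.7 − 4x − 4x = 0, i.e. x = 179.7/8 = 22.4625.

22.4625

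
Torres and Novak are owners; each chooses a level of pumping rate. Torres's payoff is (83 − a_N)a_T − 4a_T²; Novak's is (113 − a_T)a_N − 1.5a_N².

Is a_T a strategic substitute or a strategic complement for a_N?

strategic substitutes

Expanding Torres's payoff: 83a_T − a_Na_T − 4a_T².
∂π/∂a_T = 83 − a_N − 8a_T = 0, so a_T = 10.375 − 0.125a_N.
The best-response slope da_T/da_N = −0.125 < 0: the reaction function is downward-sloping, so the choices are strategic substitutes.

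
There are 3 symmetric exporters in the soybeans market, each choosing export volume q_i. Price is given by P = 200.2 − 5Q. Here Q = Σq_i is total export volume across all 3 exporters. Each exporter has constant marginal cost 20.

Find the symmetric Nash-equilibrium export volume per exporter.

A representative exporter's profit is π_i = q_i(200.2 − 5Q) − 20q_i, with Q = q_i + Σ_{j≠i} q_j.
First-order condition: 180.2 − 10q_i − 5Σ_{j≠i} q_j = 0.
In a symmetric equilibrium every exporter chooses the same q, so Σ_{j≠i} q_j = 2q. The condition becomes 180.2 − 20q = 0, giving q = 180.2/20 = 9.01.

9.01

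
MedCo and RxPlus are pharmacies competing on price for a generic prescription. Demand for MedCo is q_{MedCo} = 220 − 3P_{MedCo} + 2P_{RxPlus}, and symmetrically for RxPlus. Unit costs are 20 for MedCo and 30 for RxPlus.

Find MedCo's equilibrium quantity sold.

155.625

MedCo's profit: π = (P_{MedCo} − 20)(220 − 3P_{MedCo} + 2P_{RxPlus}).
∂π/∂P_{MedCo} = 280 − 6P_{MedCo} + 2P_{RxPlus} = 0 ⇒ P_{MedCo} = 140/3 + (1/3)P_{RxPlus}.
Similarly P_{RxPlus} = 155/3 + (1/3)P_{MedCo}.
Plugging P_{RxPlus} into MedCo's best response: P_{MedCo} = 140/3 + (1/3)(155/3 + (1/3)P_{MedCo}) ⇒ (8/9)P_{MedCo} = 575/9, so P_{MedCo} = 71.875.
Then P_{RxPlus} = 155/3 + (1/3)·71.875 = 75.625.
q_{MedCo} = 220 − 3·71.875 + 2·75.625 = 155.625.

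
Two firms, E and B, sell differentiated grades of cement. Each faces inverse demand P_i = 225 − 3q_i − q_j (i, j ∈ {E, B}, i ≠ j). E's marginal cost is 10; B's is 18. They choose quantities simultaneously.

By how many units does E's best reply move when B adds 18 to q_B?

Firm E's profit: π = q_E(225 − 3q_E − q_B) − 10q_E.
∂π/∂q_E = 215 − 6q_E − q_B = 0 ⇒ q_E = 215/6 − (1/6)q_B.
The reaction-function slope is −1/6, so an 18-unit rise in q_B moves q_E by −1/6 × 18 = −3. E's best response falls — the actions are strategic substitutes.

-3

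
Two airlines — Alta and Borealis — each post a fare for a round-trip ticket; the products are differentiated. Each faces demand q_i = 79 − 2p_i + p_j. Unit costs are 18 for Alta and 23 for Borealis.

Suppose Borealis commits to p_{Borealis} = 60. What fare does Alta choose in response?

43.75

Alta's profit: π = (p_{Alta} − 18)(79 − 2p_{Alta} + p_{Borealis}).
∂π/∂p_{Alta} = 115 − 4p_{Alta} + p_{Borealis} = 0 ⇒ p_{Alta} = 28.75 + 0.25p_{Borealis}.
At p_{Borealis} = 60: p_{Alta} = 28.75 + 0.25·60 = 43.75.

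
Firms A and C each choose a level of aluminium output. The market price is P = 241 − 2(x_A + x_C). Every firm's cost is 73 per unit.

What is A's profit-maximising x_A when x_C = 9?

37.5

Firm A's profit: π = x_A(241 − 2(x_A + x_C)) − 73x_A.
∂π/∂x_A = 168 − 4x_A − 2x_C = 0, so x_A = 42 − 0.5x_C.
At x_C = 9: x_A = 42 − 0.5·9 = 37.5.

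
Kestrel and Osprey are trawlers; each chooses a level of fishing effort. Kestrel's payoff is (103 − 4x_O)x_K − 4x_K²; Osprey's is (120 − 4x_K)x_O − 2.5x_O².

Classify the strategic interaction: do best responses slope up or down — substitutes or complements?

Expanding Kestrel's payoff: 103x_K − 4x_Ox_K − 4x_K².
∂π/∂x_K = 103 − 4x_O − 8x_K = 0, so x_K = 12.875 − 0.5x_O.
The best-response slope dx_K/dx_O = −0.5 < 0: the reaction function is downward-sloping, so the choices are strategic substitutes.

strategic substitutes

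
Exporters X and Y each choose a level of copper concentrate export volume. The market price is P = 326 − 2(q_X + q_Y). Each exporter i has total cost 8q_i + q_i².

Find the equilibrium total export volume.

79.5

Exporter X's profit: π = q_X(326 − 2(q_X + q_Y)) − 8q_X − q_X².
∂π/∂q_X = 318 − 6q_X − 2q_Y = 0, so q_X = 53 − (1/3)q_Y.
The game is symmetric, so in equilibrium q_Y = q_X: the reaction function gives (4/3)q_X = 53, hence q_X = 39.75.
Total export volume: 39.75 + 39.75 = 79.5.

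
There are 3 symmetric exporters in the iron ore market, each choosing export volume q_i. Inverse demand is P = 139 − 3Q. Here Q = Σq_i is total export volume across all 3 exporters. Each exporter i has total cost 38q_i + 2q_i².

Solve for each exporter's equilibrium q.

6.3125

A representative exporter's profit is π_i = q_i(139 − 3Q) − 38q_i − 2q_i², with Q = q_i + Σ_{j≠i} q_j.
First-order condition: 101 − 10q_i − 3Σ_{j≠i} q_j = 0.
With identical exporters, set every q_j = q: then 101 − 10q − 6q = 0, i.e. q = 101/16 = 6.3125.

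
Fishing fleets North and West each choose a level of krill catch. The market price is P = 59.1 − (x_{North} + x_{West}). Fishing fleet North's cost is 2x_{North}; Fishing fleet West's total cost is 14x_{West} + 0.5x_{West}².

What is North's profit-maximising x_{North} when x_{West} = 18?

Fishing fleet North's profit: π = x_{North}(59.1 − (x_{North} + x_{West})) − 2x_{North}.
∂π/∂x_{North} = 57.1 − 2x_{North} − x_{West} = 0, so x_{North} = 28.55 − 0.5x_{West}.
At x_{West} = 18: x_{North} = 28.55 − 0.5·18 = 19.55.

19.55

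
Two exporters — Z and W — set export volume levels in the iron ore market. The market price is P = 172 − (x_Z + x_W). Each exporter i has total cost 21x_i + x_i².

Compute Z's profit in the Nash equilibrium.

Exporter Z's profit: π = x_Z(172 − (x_Z + x_W)) − 21x_Z − x_Z².
∂π/∂x_Z = 151 − 4x_Z − x_W = 0, so x_Z = 37.75 − 0.25x_W.
The game is symmetric, so in equilibrium x_W = x_Z: the reaction function gives 1.25x_Z = 37.75, hence x_Z = 30.2.
Price P = 172 − 60.4 = 111.6.
Z's profit: (111.6 − 21)·30.2 − (30.2)² = 1824.08.

1824.08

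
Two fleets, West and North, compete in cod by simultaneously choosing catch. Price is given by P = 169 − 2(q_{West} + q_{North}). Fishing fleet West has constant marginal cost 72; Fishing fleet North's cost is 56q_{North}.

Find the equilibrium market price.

99

Fishing fleet West's profit: π = q_{West}(169 − 2(q_{West} + q_{North})) − 72q_{West}.
∂π/∂q_{West} = 97 − 4q_{West} − 2q_{North} = 0, so q_{West} = 24.25 − 0.5q_{North}.
By the same steps for North: q_{North} = 28.25 − 0.5q_{West}.
Solving the two reaction functions simultaneously: (1 − (−0.5)(−0.5))q_{West} = 24.25 − 0.5·28.25, so 0.75q_{West} = 10.125 and q_{West} = 13.5.
Then q_{North} = 28.25 − 0.5·13.5 = 21.5.
Equilibrium price: P = 169 − 2·35 = 99.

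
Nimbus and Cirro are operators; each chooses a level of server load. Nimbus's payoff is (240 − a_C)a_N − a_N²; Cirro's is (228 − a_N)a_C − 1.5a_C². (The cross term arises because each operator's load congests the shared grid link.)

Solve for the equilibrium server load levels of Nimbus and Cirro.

98.4, 43.2

Expanding Nimbus's payoff: 240a_N − a_Ca_N − a_N².
∂π/∂a_N = 240 − a_C − 2a_N = 0, so a_N = 120 − 0.5a_C.
Likewise for Cirro: a_C = 76 − (1/3)a_N.
Solving the two reaction functions simultaneously: (1 − (−0.5)(−1/3))a_N = 120 − 0.5·76, so (5/6)a_N = 82 and a_N = 98.4.
Then a_C = 76 − (1/3)·98.4 = 43.2.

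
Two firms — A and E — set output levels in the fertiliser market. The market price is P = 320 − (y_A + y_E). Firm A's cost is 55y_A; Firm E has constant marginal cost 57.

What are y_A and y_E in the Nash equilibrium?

Firm A's profit: π = y_A(320 − (y_A + y_E)) − 55y_A.
∂π/∂y_A = 265 − 2y_A − y_E = 0, so y_A = 132.5 − 0.5y_E.
By the same steps for E: y_E = 131.5 − 0.5y_A.
Solving the two reaction functions simultaneously: (1 − (−0.5)(−0.5))y_A = 132.5 − 0.5·131.5, so 0.75y_A = 66.75 and y_A = 89.
Then y_E = 131.5 − 0.5·89 = 87.

89, 87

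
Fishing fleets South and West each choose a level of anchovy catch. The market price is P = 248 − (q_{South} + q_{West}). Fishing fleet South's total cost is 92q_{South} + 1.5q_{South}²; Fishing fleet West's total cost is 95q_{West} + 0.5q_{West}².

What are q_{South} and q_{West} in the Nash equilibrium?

Fishing fleet South's profit: π = q_{South}(248 − (q_{South} + q_{West})) − 92q_{South} − 1.5q_{South}².
∂π/∂q_{South} = 156 − 5q_{South} − q_{West} = 0, so q_{South} = 31.2 − 0.2q_{West}.
For West: ∂π/∂q_{West} = 153 − 3q_{West} − q_{South} = 0 ⇒ q_{West} = 51 − (1/3)q_{South}.
Substituting the second reaction function into the first: q_{South} = 31.2 − 0.2(51 − (1/3)q_{South}), which gives (14/15)q_{South} = 21 ⇒ q_{South} = 22.5.
Then q_{West} = 51 − (1/3)·22.5 = 43.5.

22.5, 43.5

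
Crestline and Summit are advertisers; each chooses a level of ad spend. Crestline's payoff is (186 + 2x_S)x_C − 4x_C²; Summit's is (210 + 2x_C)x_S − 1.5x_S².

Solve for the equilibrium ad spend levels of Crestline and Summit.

48.9, 102.6

Expanding Crestline's payoff: 186x_C + 2x_Sx_C − 4x_C².
∂π/∂x_C = 186 + 2x_S − 8x_C = 0, so x_C = 23.25 + 0.25x_S.
Likewise for Summit: x_S = 70 + (2/3)x_C.
Solving the two reaction functions simultaneously: (1 − (0.25)(2/3))x_C = 23.25 + 0.25·70, so (5/6)x_C = 40.75 and x_C = 48.9.
Then x_S = 70 + (2/3)·48.9 = 102.6.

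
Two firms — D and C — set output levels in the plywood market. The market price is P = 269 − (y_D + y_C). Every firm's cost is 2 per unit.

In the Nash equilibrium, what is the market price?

91

Firm D's profit: π = y_D(269 − (y_D + y_C)) − 2y_D.
∂π/∂y_D = 267 − 2y_D − y_C = 0, so y_D = 133.5 − 0.5y_C.
The game is symmetric, so in equilibrium y_C = y_D: the reaction function gives 1.5y_D = 133.5, hence y_D = 89.
Equilibrium price: P = 269 − 178 = 91.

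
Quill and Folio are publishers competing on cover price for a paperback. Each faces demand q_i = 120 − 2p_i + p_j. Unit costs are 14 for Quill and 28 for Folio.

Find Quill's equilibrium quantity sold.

74.4

Quill's profit: π = (p_{Quill} − 14)(120 − 2p_{Quill} + p_{Folio}).
∂π/∂p_{Quill} = 148 − 4p_{Quill} + p_{Folio} = 0 ⇒ p_{Quill} = 37 + 0.25p_{Folio}.
Similarly p_{Folio} = 44 + 0.25p_{Quill}.
Plugging p_{Folio} into Quill's best response: p_{Quill} = 37 + 0.25(44 + 0.25p_{Quill}) ⇒ 0.9375p_{Quill} = 48, so p_{Quill} = 51.2.
Then p_{Folio} = 44 + 0.25·51.2 = 56.8.
q_{Quill} = 120 − 2·51.2 + 56.8 = 74.4.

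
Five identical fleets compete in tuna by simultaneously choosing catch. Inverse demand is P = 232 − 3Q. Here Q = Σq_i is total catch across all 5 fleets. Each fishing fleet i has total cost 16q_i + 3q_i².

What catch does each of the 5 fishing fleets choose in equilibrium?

A representative fishing fleet's profit is π_i = q_i(232 − 3Q) − 16q_i − 3q_i², with Q = q_i + Σ_{j≠i} q_j.
First-order condition: 216 − 12q_i − 3Σ_{j≠i} q_j = 0.
With identical fishing fleets, set every q_j = q: then 216 − 12q − 12q = 0, i.e. q = 216/24 = 9.

9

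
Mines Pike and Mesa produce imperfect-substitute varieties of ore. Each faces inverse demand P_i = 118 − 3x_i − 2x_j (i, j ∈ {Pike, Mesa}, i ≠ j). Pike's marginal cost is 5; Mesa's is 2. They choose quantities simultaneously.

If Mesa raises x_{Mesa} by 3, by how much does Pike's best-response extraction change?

-1

Mine Pike's profit: π = x_{Pike}(118 − 3x_{Pike} − 2x_{Mesa}) − 5x_{Pike}.
∂π/∂x_{Pike} = 113 − 6x_{Pike} − 2x_{Mesa} = 0 ⇒ x_{Pike} = 113/6 − (1/3)x_{Mesa}.
The reaction-function slope is −1/3, so a 3-unit rise in x_{Mesa} moves x_{Pike} by −1/3 × 3 = −1. Pike's best response falls — the actions are strategic substitutes.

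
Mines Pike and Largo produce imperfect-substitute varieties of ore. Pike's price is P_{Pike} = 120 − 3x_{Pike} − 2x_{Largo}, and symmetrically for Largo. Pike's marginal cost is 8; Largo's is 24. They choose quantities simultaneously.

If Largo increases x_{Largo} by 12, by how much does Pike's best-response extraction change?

Mine Pike's profit: π = x_{Pike}(120 − 3x_{Pike} − 2x_{Largo}) − 8x_{Pike}.
∂π/∂x_{Pike} = 112 − 6x_{Pike} − 2x_{Largo} = 0 ⇒ x_{Pike} = 56/3 − (1/3)x_{Largo}.
The reaction-function slope is −1/3, so a 12-unit rise in x_{Largo} moves x_{Pike} by −1/3 × 12 = −4. Pike's best response falls — the actions are strategic substitutes.

-4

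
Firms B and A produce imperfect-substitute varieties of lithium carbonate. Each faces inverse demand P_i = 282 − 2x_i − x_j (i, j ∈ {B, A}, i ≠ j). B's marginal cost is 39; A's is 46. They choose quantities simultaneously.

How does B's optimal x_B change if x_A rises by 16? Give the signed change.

Firm B's profit: π = x_B(282 − 2x_B − x_A) − 39x_B.
∂π/∂x_B = 243 − 4x_B − x_A = 0 ⇒ x_B = 60.75 − 0.25x_A.
The reaction-function slope is −0.25, so a 16-unit rise in x_A moves x_B by −0.25 × 16 = −4. B's best response falls — the actions are strategic substitutes.

-4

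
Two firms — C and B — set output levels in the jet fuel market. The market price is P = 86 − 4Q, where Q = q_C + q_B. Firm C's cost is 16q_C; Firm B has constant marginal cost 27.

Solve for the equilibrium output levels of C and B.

Firm C's profit: π = q_C(86 − 4(q_C + q_B)) − 16q_C.
∂π/∂q_C = 70 − 8q_C − 4q_B = 0, so q_C = 8.75 − 0.5q_B.
By the same steps for B: q_B = 7.375 − 0.5q_C.
Plugging q_B into C's best response: q_C = 8.75 − 0.5(7.375 − 0.5q_C) ⇒ 0.75q_C = 5.0625, so q_C = 6.75.
Then q_B = 7.375 − 0.5·6.75 = 4.

6.75, 4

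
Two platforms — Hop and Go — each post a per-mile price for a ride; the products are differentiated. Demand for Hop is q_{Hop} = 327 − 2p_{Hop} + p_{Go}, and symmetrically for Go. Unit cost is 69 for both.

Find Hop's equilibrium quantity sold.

172

Hop's profit: π = (p_{Hop} − 69)(327 − 2p_{Hop} + p_{Go}).
∂π/∂p_{Hop} = 465 − 4p_{Hop} + p_{Go} = 0 ⇒ p_{Hop} = 116.25 + 0.25p_{Go}.
The game is symmetric, so in equilibrium p_{Go} = p_{Hop}: the reaction function gives 0.75p_{Hop} = 116.25, hence p_{Hop} = 155.
q_{Hop} = 327 − 2·155 + 155 = 172.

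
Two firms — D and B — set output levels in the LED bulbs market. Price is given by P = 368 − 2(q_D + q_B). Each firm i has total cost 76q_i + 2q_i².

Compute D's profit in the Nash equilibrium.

Firm D's profit: π = q_D(368 − 2(q_D + q_B)) − 76q_D − 2q_D².
∂π/∂q_D = 292 − 8q_D − 2q_B = 0, so q_D = 36.5 − 0.25q_B.
Setting q_D = q_B in the reaction function: q_D = 36.5 − 0.25q_D, so q_D = 36.5 / 1.25 = 29.2.
Price P = 368 − 2·58.4 = 251.2.
D's profit: (251.2 − 76)·29.2 − 2(29.2)² = 3410.56.

3410.56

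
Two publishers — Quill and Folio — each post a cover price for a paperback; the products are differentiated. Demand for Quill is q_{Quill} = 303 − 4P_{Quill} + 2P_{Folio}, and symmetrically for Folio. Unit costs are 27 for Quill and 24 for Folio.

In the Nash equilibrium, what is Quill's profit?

6756.84

Quill's profit: π = (P_{Quill} − 27)(303 − 4P_{Quill} + 2P_{Folio}).
∂π/∂P_{Quill} = 411 − 8P_{Quill} + 2P_{Folio} = 0 ⇒ P_{Quill} = 51.375 + 0.25P_{Folio}.
Similarly P_{Folio} = 49.875 + 0.25P_{Quill}.
Plugging P_{Folio} into Quill's best response: P_{Quill} = 51.375 + 0.25(49.875 + 0.25P_{Quill}) ⇒ 0.9375P_{Quill} = 2043/32, so P_{Quill} = 68.1.
Then P_{Folio} = 49.875 + 0.25·68.1 = 66.9.
q_{Quill} = 303 − 4·68.1 + 2·66.9 = 164.4.
Profit = (68.1 − 27)·164.4 = 6756.84.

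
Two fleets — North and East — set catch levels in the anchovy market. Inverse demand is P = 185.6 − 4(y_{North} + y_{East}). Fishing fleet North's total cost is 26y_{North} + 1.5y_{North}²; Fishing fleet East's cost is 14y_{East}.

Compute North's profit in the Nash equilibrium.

Fishing fleet North's profit: π = y_{North}(185.6 − 4(y_{North} + y_{East})) − 26y_{North} − 1.5y_{North}².
∂π/∂y_{North} = 159.6 − 11y_{North} − 4y_{East} = 0, so y_{North} = 798/55 − (4/11)y_{East}.
For East: ∂π/∂y_{East} = 171.6 − 8y_{East} − 4y_{North} = 0 ⇒ y_{East} = 21.45 − 0.5y_{North}.
Substituting the second reaction function into the first: y_{North} = 798/55 − (4/11)(21.45 − 0.5y_{North}), which gives (9/11)y_{North} = 369/55 ⇒ y_{North} = 8.2.
Then y_{East} = 21.45 − 0.5·8.2 = 17.35.
Price P = 185.6 − 4·25.55 = 83.4.
North's profit: (83.4 − 26)·8.2 − 1.5(8.2)² = 369.82.

369.82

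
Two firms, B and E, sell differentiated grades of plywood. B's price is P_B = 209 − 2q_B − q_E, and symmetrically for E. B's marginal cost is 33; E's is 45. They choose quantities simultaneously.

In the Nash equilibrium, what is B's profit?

Firm B's profit: π = q_B(209 − 2q_B − q_E) − 33q_B.
∂π/∂q_B = 176 − 4q_B − q_E = 0 ⇒ q_B = 44 − 0.25q_E.
Similarly q_E = 41 − 0.25q_B.
Substituting the second reaction function into the first: q_B = 44 − 0.25(41 − 0.25q_B), which gives 0.9375q_B = 33.75 ⇒ q_B = 36.
Then q_E = 41 − 0.25·36 = 32.
P_B = 209 − 2·36 − 32 = 105.
Profit = (105 − 33)·36 = 2592.

2592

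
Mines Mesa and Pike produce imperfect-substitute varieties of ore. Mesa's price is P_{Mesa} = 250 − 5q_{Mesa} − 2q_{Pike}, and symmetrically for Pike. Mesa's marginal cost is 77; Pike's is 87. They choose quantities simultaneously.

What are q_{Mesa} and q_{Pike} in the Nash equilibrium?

Mine Mesa's profit: π = q_{Mesa}(250 − 5q_{Mesa} − 2q_{Pike}) − 77q_{Mesa}.
∂π/∂q_{Mesa} = 173 − 10q_{Mesa} − 2q_{Pike} = 0 ⇒ q_{Mesa} = 17.3 − 0.2q_{Pike}.
Similarly q_{Pike} = 16.3 − 0.2q_{Mesa}.
Plugging q_{Pike} into Mesa's best response: q_{Mesa} = 17.3 − 0.2(16.3 − 0.2q_{Mesa}) ⇒ 0.96q_{Mesa} = 14.04, so q_{Mesa} = 14.625.
Then q_{Pike} = 16.3 − 0.2·14.625 = 13.375.

14.625, 13.375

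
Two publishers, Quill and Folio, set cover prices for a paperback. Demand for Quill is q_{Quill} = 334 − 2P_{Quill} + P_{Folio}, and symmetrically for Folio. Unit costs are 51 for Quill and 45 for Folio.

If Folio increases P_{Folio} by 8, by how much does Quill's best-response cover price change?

Quill's profit: π = (P_{Quill} − 51)(334 − 2P_{Quill} + P_{Folio}).
∂π/∂P_{Quill} = 436 − 4P_{Quill} + P_{Folio} = 0 ⇒ P_{Quill} = 109 + 0.25P_{Folio}.
The reaction-function slope is 0.25, so an 8-unit rise in P_{Folio} moves P_{Quill} by 0.25 × 8 = 2. Quill's best response rises — the actions are strategic complements.

2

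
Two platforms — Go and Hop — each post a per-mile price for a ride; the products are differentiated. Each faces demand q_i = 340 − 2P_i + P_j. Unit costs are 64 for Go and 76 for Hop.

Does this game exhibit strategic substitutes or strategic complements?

Go's profit: π = (P_{Go} − 64)(340 − 2P_{Go} + P_{Hop}).
∂π/∂P_{Go} = 468 − 4P_{Go} + P_{Hop} = 0 ⇒ P_{Go} = 117 + 0.25P_{Hop}.
The best-response slope dP_{Go}/dP_{Hop} = 0.25 > 0: the reaction function is upward-sloping, so the choices are strategic complements.

strategic complements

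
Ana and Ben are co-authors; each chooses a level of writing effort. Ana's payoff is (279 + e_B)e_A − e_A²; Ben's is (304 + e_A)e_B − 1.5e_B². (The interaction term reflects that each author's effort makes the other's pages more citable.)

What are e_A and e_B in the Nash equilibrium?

228.2, 177.4

Expanding Ana's payoff: 279e_A + e_Be_A − e_A².
∂π/∂e_A = 279 + e_B − 2e_A = 0, so e_A = 139.5 + 0.5e_B.
Likewise for Ben: e_B = 304/3 + (1/3)e_A.
Plugging e_B into Ana's best response: e_A = 139.5 + 0.5(304/3 + (1/3)e_A) ⇒ (5/6)e_A = 1141/6, so e_A = 228.2.
Then e_B = 304/3 + (1/3)·228.2 = 177.4.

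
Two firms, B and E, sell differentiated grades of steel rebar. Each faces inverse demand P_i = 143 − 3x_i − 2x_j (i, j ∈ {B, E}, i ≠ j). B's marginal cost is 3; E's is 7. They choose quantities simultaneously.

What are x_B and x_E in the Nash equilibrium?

Firm B's profit: π = x_B(143 − 3x_B − 2x_E) − 3x_B.
∂π/∂x_B = 140 − 6x_B − 2x_E = 0 ⇒ x_B = 70/3 − (1/3)x_E.
Similarly x_E = 68/3 − (1/3)x_B.
Substituting the second reaction function into the first: x_B = 70/3 − (1/3)(68/3 − (1/3)x_B), which gives (8/9)x_B = 142/9 ⇒ x_B = 17.75.
Then x_E = 68/3 − (1/3)·17.75 = 16.75.

17.75, 16.75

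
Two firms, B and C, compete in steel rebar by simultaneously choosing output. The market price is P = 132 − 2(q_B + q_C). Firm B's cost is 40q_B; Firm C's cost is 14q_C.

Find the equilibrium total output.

Firm B's profit: π = q_B(132 − 2(q_B + q_C)) − 40q_B.
∂π/∂q_B = 92 − 4q_B − 2q_C = 0, so q_B = 23 − 0.5q_C.
By the same steps for C: q_C = 29.5 − 0.5q_B.
Substituting the second reaction function into the first: q_B = 23 − 0.5(29.5 − 0.5q_B), which gives 0.75q_B = 8.25 ⇒ q_B = 11.
Then q_C = 29.5 − 0.5·11 = 24.
Total output: 11 + 24 = 35.

35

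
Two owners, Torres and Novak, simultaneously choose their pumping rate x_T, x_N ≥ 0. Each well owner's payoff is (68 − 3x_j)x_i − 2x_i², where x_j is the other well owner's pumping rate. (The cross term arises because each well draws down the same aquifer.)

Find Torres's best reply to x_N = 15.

5.75

Torres's payoff is (68 − 3x_N)x_T − 2x_T².
∂π/∂x_T = 68 − 3x_N − 4x_T = 0, so x_T = 17 − 0.75x_N.
At x_N = 15: x_T = 17 − 0.75·15 = 5.75.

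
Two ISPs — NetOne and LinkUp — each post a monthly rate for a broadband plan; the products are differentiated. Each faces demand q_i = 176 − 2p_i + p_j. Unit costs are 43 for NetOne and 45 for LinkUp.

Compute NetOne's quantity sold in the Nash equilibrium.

89.2

NetOne's profit: π = (p_{NetOne} − 43)(176 − 2p_{NetOne} + p_{LinkUp}).
∂π/∂p_{NetOne} = 262 − 4p_{NetOne} + p_{LinkUp} = 0 ⇒ p_{NetOne} = 65.5 + 0.25p_{LinkUp}.
Similarly p_{LinkUp} = 66.5 + 0.25p_{NetOne}.
Plugging p_{LinkUp} into NetOne's best response: p_{NetOne} = 65.5 + 0.25(66.5 + 0.25p_{NetOne}) ⇒ 0.9375p_{NetOne} = 82.125, so p_{NetOne} = 87.6.
Then p_{LinkUp} = 66.5 + 0.25·87.6 = 88.4.
q_{NetOne} = 176 − 2·87.6 + 88.4 = 89.2.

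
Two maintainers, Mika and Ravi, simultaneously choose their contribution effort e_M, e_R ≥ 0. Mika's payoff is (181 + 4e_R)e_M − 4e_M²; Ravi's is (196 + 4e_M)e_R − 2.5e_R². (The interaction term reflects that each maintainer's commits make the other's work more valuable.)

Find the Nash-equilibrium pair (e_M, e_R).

70.375, 95.5

Expanding Mika's payoff: 181e_M + 4e_Re_M − 4e_M².
∂π/∂e_M = 181 + 4e_R − 8e_M = 0, so e_M = 22.625 + 0.5e_R.
Likewise for Ravi: e_R = 39.2 + 0.8e_M.
Solving the two reaction functions simultaneously: (1 − (0.5)(0.8))e_M = 22.625 + 0.5·39.2, so 0.6e_M = 42.225 and e_M = 70.375.
Then e_R = 39.2 + 0.8·70.375 = 95.5.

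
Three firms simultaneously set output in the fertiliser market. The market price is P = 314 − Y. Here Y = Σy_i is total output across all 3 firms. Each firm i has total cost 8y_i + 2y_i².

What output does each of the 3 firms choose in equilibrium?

38.25

A representative firm's profit is π_i = y_i(314 − Y) − 8y_i − 2y_i², with Y = y_i + Σ_{j≠i} y_j.
First-order condition: 306 − 6y_i − Σ_{j≠i} y_j = 0.
In a symmetric equilibrium every firm chooses the same y, so Σ_{j≠i} y_j = 2y. The condition becomes 306 − 8y = 0, giving y = 306/8 = 38.25.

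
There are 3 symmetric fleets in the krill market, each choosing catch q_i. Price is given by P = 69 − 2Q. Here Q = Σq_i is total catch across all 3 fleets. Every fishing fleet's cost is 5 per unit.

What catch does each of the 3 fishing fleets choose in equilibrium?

A representative fishing fleet's profit is π_i = q_i(69 − 2Q) − 5q_i, with Q = q_i + Σ_{j≠i} q_j.
First-order condition: 64 − 4q_i − 2Σ_{j≠i} q_j = 0.
With identical fishing fleets, set every q_j = q: then 64 − 4q − 4q = 0, i.e. q = 64/8 = 8.

8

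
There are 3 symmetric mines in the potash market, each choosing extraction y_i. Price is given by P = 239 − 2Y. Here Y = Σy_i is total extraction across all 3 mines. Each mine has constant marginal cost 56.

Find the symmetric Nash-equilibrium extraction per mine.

22.875

A representative mine's profit is π_i = y_i(239 − 2Y) − 56y_i, with Y = y_i + Σ_{j≠i} y_j.
First-order condition: 183 − 4y_i − 2Σ_{j≠i} y_j = 0.
In a symmetric equilibrium every mine chooses the same y, so Σ_{j≠i} y_j = 2y. The condition becomes 183 − 8y = 0, giving y = 183/8 = 22.875.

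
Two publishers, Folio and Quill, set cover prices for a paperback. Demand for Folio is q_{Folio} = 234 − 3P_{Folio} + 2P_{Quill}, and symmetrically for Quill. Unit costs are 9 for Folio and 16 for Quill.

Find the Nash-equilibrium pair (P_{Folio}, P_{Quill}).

Folio's profit: π = (P_{Folio} − 9)(234 − 3P_{Folio} + 2P_{Quill}).
∂π/∂P_{Folio} = 261 − 6P_{Folio} + 2P_{Quill} = 0 ⇒ P_{Folio} = 43.5 + (1/3)P_{Quill}.
Similarly P_{Quill} = 47 + (1/3)P_{Folio}.
Substituting the second reaction function into the first: P_{Folio} = 43.5 + (1/3)(47 + (1/3)P_{Folio}), which gives (8/9)P_{Folio} = 355/6 ⇒ P_{Folio} = 66.5625.
Then P_{Quill} = 47 + (1/3)·66.5625 = 69.1875.

66.5625, 69.1875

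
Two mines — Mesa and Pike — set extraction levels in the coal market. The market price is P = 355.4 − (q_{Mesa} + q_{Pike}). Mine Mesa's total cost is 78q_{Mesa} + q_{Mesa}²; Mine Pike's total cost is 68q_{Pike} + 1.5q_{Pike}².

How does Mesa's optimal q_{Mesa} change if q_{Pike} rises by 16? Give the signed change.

-4

Mine Mesa's profit: π = q_{Mesa}(355.4 − (q_{Mesa} + q_{Pike})) − 78q_{Mesa} − q_{Mesa}².
∂π/∂q_{Mesa} = 277.4 − 4q_{Mesa} − q_{Pike} = 0, so q_{Mesa} = 69.35 − 0.25q_{Pike}.
The reaction-function slope is −0.25, so a 16-unit rise in q_{Pike} moves q_{Mesa} by −0.25 × 16 = −4. Mesa's best response falls — the actions are strategic substitutes.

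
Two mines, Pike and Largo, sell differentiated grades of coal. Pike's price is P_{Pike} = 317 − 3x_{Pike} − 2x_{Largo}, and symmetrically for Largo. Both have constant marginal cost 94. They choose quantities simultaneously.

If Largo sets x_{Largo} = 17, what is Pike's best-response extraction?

Mine Pike's profit: π = x_{Pike}(317 − 3x_{Pike} − 2x_{Largo}) − 94x_{Pike}.
∂π/∂x_{Pike} = 223 − 6x_{Pike} − 2x_{Largo} = 0 ⇒ x_{Pike} = 223/6 − (1/3)x_{Largo}.
At x_{Largo} = 17: x_{Pike} = 223/6 − (1/3)·17 = 31.5.

31.5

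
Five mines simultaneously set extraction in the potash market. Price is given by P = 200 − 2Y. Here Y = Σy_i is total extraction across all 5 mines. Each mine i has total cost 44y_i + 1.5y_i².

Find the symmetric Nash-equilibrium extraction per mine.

10.4

A representative mine's profit is π_i = y_i(200 − 2Y) − 44y_i − 1.5y_i², with Y = y_i + Σ_{j≠i} y_j.
First-order condition: 156 − 7y_i − 2Σ_{j≠i} y_j = 0.
With identical mines, set every y_j = y: then 156 − 7y − 8y = 0, i.e. y = 156/15 = 10.4.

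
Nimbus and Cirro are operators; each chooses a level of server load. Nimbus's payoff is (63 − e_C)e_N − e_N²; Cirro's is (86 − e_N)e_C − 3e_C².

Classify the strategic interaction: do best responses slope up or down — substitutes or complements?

strategic substitutes

Expanding Nimbus's payoff: 63e_N − e_Ce_N − e_N².
∂π/∂e_N = 63 − e_C − 2e_N = 0, so e_N = 31.5 − 0.5e_C.
The best-response slope de_N/de_C = −0.5 < 0: the reaction function is downward-sloping, so the choices are strategic substitutes.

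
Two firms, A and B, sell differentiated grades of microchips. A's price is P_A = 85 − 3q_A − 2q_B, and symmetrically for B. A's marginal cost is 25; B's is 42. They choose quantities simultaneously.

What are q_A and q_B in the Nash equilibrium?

Firm A's profit: π = q_A(85 − 3q_A − 2q_B) − 25q_A.
∂π/∂q_A = 60 − 6q_A − 2q_B = 0 ⇒ q_A = 10 − (1/3)q_B.
Similarly q_B = 43/6 − (1/3)q_A.
Substituting the second reaction function into the first: q_A = 10 − (1/3)(43/6 − (1/3)q_A), which gives (8/9)q_A = 137/18 ⇒ q_A = 8.5625.
Then q_B = 43/6 − (1/3)·8.5625 = 4.3125.

8.5625, 4.3125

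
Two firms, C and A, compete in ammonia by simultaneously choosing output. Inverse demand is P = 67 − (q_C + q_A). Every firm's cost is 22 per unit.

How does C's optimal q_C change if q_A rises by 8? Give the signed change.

-4

Firm C's profit: π = q_C(67 − (q_C + q_A)) − 22q_C.
∂π/∂q_C = 45 − 2q_C − q_A = 0, so q_C = 22.5 − 0.5q_A.
The reaction-function slope is −0.5, so an 8-unit rise in q_A moves q_C by −0.5 × 8 = −4. C's best response falls — the actions are strategic substitutes.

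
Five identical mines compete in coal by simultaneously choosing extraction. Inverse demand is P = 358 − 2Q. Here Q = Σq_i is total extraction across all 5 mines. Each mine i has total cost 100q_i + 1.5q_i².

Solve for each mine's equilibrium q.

A representative mine's profit is π_i = q_i(358 − 2Q) − 100q_i − 1.5q_i², with Q = q_i + Σ_{j≠i} q_j.
First-order condition: 258 − 7q_i − 2Σ_{j≠i} q_j = 0.
Imposing symmetry (q_j = q for all j) turns Σ_{j≠i} q_j into 4q, so 258 = 15q and q = 17.2.

17.2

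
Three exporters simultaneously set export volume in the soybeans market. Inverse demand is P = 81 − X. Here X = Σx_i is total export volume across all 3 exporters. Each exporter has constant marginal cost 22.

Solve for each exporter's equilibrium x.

14.75

A representative exporter's profit is π_i = x_i(81 − X) − 22x_i, with X = x_i + Σ_{j≠i} x_j.
First-order condition: 59 − 2x_i − Σ_{j≠i} x_j = 0.
With identical exporters, set every x_j = x: then 59 − 2x − 2x = 0, i.e. x = 59/4 = 14.75.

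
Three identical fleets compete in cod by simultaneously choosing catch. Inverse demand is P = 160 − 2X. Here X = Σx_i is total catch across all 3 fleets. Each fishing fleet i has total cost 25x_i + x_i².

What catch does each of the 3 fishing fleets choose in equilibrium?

13.5

A representative fishing fleet's profit is π_i = x_i(160 − 2X) − 25x_i − x_i², with X = x_i + Σ_{j≠i} x_j.
First-order condition: 135 − 6x_i − 2Σ_{j≠i} x_j = 0.
Imposing symmetry (x_j = x for all j) turns Σ_{j≠i} x_j into 2x, so 135 = 10x and x = 13.5.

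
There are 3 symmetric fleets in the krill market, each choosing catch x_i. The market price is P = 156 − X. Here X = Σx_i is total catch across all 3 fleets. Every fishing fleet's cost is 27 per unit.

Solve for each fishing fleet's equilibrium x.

32.25

A representative fishing fleet's profit is π_i = x_i(156 − X) − 27x_i, with X = x_i + Σ_{j≠i} x_j.
First-order condition: 129 − 2x_i − Σ_{j≠i} x_j = 0.
In a symmetric equilibrium every fishing fleet chooses the same x, so Σ_{j≠i} x_j = 2x. The condition becomes 129 − 4x = 0, giving x = 129/4 = 32.25.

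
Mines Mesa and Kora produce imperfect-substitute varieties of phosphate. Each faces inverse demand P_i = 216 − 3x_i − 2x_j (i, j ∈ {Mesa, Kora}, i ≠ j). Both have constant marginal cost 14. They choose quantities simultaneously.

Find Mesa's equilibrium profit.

Mine Mesa's profit: π = x_{Mesa}(216 − 3x_{Mesa} − 2x_{Kora}) − 14x_{Mesa}.
∂π/∂x_{Mesa} = 202 − 6x_{Mesa} − 2x_{Kora} = 0 ⇒ x_{Mesa} = 101/3 − (1/3)x_{Kora}.
Setting x_{Mesa} = x_{Kora} in the reaction function: x_{Mesa} = 101/3 − (1/3)x_{Mesa}, so x_{Mesa} = (101/3) / (4/3) = 25.25.
P_{Mesa} = 216 − 3·25.25 − 2·25.25 = 89.75.
Profit = (89.75 − 14)·25.25 = 1912.6875.

1912.6875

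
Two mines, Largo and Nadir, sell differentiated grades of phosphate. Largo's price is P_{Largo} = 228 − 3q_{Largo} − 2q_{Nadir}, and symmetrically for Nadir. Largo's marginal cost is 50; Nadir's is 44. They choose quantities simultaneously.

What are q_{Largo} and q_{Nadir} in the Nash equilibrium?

21.875, 23.375

Mine Largo's profit: π = q_{Largo}(228 − 3q_{Largo} − 2q_{Nadir}) − 50q_{Largo}.
∂π/∂q_{Largo} = 178 − 6q_{Largo} − 2q_{Nadir} = 0 ⇒ q_{Largo} = 89/3 − (1/3)q_{Nadir}.
Similarly q_{Nadir} = 92/3 − (1/3)q_{Largo}.
Plugging q_{Nadir} into Largo's best response: q_{Largo} = 89/3 − (1/3)(92/3 − (1/3)q_{Largo}) ⇒ (8/9)q_{Largo} = 175/9, so q_{Largo} = 21.875.
Then q_{Nadir} = 92/3 − (1/3)·21.875 = 23.375.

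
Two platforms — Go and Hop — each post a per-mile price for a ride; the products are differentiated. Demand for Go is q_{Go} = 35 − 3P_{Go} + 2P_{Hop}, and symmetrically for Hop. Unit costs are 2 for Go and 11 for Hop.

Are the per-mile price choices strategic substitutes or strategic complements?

strategic complements

Go's profit: π = (P_{Go} − 2)(35 − 3P_{Go} + 2P_{Hop}).
∂π/∂P_{Go} = 41 − 6P_{Go} + 2P_{Hop} = 0 ⇒ P_{Go} = 41/6 + (1/3)P_{Hop}.
The best-response slope dP_{Go}/dP_{Hop} = 1/3 > 0: the reaction function is upward-sloping, so the choices are strategic complements.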